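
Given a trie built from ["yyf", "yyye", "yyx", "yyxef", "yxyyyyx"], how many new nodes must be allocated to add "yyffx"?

Walking "yyffx" from the root, the first 3 characters ("yyf") follow existing edges; "f" is the first miss.
New nodes needed: |"yyffx"| − 3 = 5 − 3 = 2.

2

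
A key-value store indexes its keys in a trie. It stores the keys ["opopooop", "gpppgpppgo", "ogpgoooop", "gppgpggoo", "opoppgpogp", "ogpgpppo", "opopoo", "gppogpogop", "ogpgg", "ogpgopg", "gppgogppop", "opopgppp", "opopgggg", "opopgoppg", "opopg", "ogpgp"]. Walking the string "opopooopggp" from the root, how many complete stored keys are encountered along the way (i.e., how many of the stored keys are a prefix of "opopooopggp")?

Check each prefix of "opopooopggp" against the stored set — each match is an end-marker on the path.
Prefixes of the query that are stored words: "opopoo", "opopooop"
Count: 2

2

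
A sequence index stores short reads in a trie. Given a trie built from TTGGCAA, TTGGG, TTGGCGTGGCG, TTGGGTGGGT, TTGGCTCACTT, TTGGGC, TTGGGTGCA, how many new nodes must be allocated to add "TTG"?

"TTG" is already a full path in the trie; only an end-marker is added.
No new nodes are needed: 0.

0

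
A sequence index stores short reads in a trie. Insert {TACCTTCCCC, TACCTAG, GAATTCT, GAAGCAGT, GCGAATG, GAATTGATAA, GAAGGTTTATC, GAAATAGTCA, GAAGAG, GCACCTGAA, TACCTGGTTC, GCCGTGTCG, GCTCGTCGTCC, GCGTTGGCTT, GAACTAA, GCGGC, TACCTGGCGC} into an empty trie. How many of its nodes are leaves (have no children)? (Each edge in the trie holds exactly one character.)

A leaf is a node with no children — equivalently, the end of a word that is not a proper prefix of any other stored word.
Those words: "GAAATAGTCA", "GAACTAA", "GAAGAG", "GAAGCAGT", "GAAGGTTTATC", "GAATTCT", "GAATTGATAA", "GCACCTGAA", "GCCGTGTCG", "GCGAATG", "GCGGC", "GCGTTGGCTT", "GCTCGTCGTCC", "TACCTAG", "TACCTGGCGC", "TACCTGGTTC", "TACCTTCCCC"
Leaf count: 17

17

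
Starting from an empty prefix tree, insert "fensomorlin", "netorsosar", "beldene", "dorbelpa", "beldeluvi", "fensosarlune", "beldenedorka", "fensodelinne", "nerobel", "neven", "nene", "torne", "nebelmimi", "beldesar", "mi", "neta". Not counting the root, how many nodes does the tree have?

For each word, the new-node count is its length minus the longest prefix already in the trie:
  "fensomorlin" → 11 new (f, e, n, s, o, m, o, r, l, i, n)
  "netorsosar" → 10 new (n, e, t, o, r, s, o, s, a, r)
  "beldene" → 7 new (b, e, l, d, e, n, e)
  "dorbelpa" → 8 new (d, o, r, b, e, l, p, a)
  "beldeluvi" → prefix "belde" already present; 4 new (l, u, v, i)
  "fensosarlune" → prefix "fenso" already present; 7 new (s, a, r, l, u, n, e)
  "beldenedorka" → prefix "beldene" already present; 5 new (d, o, r, k, a)
  "fensodelinne" → prefix "fenso" already present; 7 new (d, e, l, i, n, n, e)
  "nerobel" → prefix "ne" already present; 5 new (r, o, b, e, l)
  "neven" → prefix "ne" already present; 3 new (v, e, n)
  "nene" → prefix "ne" already present; 2 new (n, e)
  "torne" → 5 new (t, o, r, n, e)
  "nebelmimi" → prefix "ne" already present; 7 new (b, e, l, m, i, m, i)
  "beldesar" → prefix "belde" already present; 3 new (s, a, r)
  "mi" → 2 new (m, i)
  "neta" → prefix "net" already present; 1 new (a)
Total nodes = 11 + 10 + 7 + 8 + 4 + 7 + 5 + 7 + 5 + 3 + 2 + 5 + 7 + 3 + 2 + 1 = 87

87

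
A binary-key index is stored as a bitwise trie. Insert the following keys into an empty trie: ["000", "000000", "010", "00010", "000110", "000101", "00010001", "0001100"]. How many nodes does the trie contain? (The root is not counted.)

17

For each word, the new-node count is its length minus the longest prefix already in the trie:
  "000" → 3 new (0, 0, 0)
  "000000" → prefix "000" already present; 3 new (0, 0, 0)
  "010" → prefix "0" already present; 2 new (1, 0)
  "00010" → prefix "000" already present; 2 new (1, 0)
  "000110" → prefix "0001" already present; 2 new (1, 0)
  "000101" → prefix "00010" already present; 1 new (1)
  "00010001" → prefix "00010" already present; 3 new (0, 0, 1)
  "0001100" → prefix "000110" already present; 1 new (0)
Total nodes = 3 + 3 + 2 + 2 + 2 + 1 + 3 + 1 = 17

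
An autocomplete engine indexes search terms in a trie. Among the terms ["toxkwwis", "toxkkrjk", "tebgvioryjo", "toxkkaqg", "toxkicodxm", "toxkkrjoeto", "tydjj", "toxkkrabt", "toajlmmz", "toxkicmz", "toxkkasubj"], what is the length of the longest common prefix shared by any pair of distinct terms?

7

Look for the deepest trie node that still has at least two words in its subtree.
"toxkkrjk" and "toxkkrjoeto" agree on "toxkkrj" (7 characters) before diverging; nothing deeper is shared.
Longest shared-prefix length: 7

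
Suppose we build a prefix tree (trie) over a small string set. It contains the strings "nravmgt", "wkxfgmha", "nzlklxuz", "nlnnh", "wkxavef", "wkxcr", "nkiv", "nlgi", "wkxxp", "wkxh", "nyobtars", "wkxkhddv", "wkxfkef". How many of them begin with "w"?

Walk to "w"; the words in its subtree are exactly those with that prefix.
Matches: "wkxavef", "wkxcr", "wkxfgmha", "wkxfkef", "wkxh", "wkxkhddv", "wkxxp"
Count: 7

7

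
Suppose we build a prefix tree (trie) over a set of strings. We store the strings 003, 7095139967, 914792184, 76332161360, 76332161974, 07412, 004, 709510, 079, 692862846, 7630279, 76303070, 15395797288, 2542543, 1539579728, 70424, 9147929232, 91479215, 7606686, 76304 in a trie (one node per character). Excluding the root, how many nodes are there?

Count nodes per top-level branch (shared prefixes stored once):
  '0'-branch (003, 004, 07412, 079): 9 nodes
  '1'-branch (1539579728, 15395797288): 11 nodes
  '2'-branch (2542543): 7 nodes
  '6'-branch (692862846): 9 nodes
  '7'-branch (70424, 709510, 7095139967, 7606686, 7630279, 76303070, 76304, 76332161360, 76332161974): 41 nodes
  '9'-branch (91479215, 914792184, 9147929232): 14 nodes
Sum: 91

91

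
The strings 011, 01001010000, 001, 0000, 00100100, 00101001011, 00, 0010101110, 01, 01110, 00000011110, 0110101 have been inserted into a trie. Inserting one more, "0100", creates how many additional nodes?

0

Every character of "0100" already lies on an existing path (it is a prefix of some stored word).
No new nodes are needed: 0.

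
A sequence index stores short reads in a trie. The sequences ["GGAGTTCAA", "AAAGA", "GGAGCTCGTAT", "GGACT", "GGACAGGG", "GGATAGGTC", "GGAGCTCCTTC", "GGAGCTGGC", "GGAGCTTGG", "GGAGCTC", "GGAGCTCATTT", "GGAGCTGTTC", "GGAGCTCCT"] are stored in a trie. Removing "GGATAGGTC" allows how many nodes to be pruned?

6

A node on "GGATAGGTC"'s path can go only if nothing else ends at it or branches off below it.
The suffix "TAGGTC" (6 nodes) is used only by "GGATAGGTC"; the node for "GGA" still has the child "G", so pruning stops there.
Nodes removed: 6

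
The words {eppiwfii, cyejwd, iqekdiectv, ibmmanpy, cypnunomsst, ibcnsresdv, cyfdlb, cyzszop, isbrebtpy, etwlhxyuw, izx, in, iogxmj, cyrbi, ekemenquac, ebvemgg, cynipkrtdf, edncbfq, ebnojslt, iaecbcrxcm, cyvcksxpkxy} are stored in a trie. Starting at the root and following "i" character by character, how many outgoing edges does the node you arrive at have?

7

The children of the "i" node are the distinct next characters among strings starting with "i".
Distinct next characters after "i": a, b, n, o, q, s, z.
That node has 7 child edges.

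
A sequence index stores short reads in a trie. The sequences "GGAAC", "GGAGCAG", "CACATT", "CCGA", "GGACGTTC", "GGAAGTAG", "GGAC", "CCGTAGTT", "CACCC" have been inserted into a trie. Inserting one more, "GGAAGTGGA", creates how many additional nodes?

3

Walking "GGAAGTGGA" from the root, the first 6 characters ("GGAAGT") follow existing edges; "G" is the first miss.
So 9 − 6 = 3 new nodes.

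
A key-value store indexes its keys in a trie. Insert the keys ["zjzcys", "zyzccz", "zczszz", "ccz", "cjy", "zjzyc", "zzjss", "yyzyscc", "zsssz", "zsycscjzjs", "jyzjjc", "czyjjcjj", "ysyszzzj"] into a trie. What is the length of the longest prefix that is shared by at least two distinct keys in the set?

3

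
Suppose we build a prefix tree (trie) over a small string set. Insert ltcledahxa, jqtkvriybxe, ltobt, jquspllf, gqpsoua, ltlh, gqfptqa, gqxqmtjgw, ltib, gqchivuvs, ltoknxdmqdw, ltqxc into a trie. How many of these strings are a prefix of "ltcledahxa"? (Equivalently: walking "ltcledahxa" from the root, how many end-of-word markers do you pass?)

Check each prefix of "ltcledahxa" against the stored set — each match is an end-marker on the path.
Prefixes of the query that are stored words: "ltcledahxa"
Count: 1

1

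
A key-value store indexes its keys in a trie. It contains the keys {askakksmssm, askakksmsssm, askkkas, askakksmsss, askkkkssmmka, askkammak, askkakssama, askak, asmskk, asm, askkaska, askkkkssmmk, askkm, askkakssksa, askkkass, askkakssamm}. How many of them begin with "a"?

16

Traverse to the node for "a", then collect every word in that subtree.
Words under "a": askak, askakksmssm, askakksmsss, askakksmsssm, askkakssama, askkakssamm, askkakssksa, askkammak, askkaska, askkkas, askkkass, askkkkssmmk, askkkkssmmka, askkm, asm, asmskk
Count: 16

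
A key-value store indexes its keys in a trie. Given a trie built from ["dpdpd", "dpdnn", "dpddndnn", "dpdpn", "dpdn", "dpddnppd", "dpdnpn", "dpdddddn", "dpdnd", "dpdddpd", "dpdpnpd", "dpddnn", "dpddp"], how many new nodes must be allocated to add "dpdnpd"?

"dpdnp" is already a path in the trie; the remaining "d" must be added.
New nodes needed: |"dpdnpd"| − 5 = 6 − 5 = 1.

1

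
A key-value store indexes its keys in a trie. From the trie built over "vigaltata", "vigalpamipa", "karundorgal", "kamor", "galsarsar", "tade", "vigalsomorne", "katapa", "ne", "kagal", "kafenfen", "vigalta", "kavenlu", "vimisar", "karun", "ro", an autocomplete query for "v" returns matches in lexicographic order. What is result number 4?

vigaltata

Filter for "v…" and sort: "vigalpamipa", "vigalsomorne", "vigalta", "vigaltata", "vimisar"
Position 4: vigaltata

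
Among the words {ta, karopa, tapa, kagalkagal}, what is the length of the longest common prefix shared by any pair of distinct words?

Look for the deepest trie node that still has at least two words in its subtree.
e.g. "kagalkagal" and "karopa" share the prefix "ka" of length 2; no pair shares a longer one.
Longest shared-prefix length: 2

2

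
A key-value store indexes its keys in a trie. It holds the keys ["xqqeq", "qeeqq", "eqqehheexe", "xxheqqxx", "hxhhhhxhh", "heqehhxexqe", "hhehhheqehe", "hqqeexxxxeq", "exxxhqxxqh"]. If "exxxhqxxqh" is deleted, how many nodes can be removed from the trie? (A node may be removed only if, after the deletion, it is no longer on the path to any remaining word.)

9

Walk "exxxhqxxqh" from the leaf back toward the root, removing each node that no remaining word uses.
The suffix "xxxhqxxqh" (9 nodes) is used only by "exxxhqxxqh"; the node for "e" still has the child "q", so pruning stops there.
Nodes removed: 9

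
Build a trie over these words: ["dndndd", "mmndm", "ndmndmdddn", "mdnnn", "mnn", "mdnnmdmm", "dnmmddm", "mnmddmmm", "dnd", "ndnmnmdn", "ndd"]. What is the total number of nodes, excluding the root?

49

Insert word by word; a character creates a node only if that edge doesn't already exist:
  "dndndd" → 6 new (d, n, d, n, d, d)
  "mmndm" → 5 new (m, m, n, d, m)
  "ndmndmdddn" → 10 new (n, d, m, n, d, m, d, d, d, n)
  "mdnnn" → prefix "m" already present; 4 new (d, n, n, n)
  "mnn" → prefix "m" already present; 2 new (n, n)
  "mdnnmdmm" → prefix "mdnn" already present; 4 new (m, d, m, m)
  "dnmmddm" → prefix "dn" already present; 5 new (m, m, d, d, m)
  "mnmddmmm" → prefix "mn" already present; 6 new (m, d, d, m, m, m)
  "dnd" → prefix "dnd" already present; 0 new (none)
  "ndnmnmdn" → prefix "nd" already present; 6 new (n, m, n, m, d, n)
  "ndd" → prefix "nd" already present; 1 new (d)
Total nodes = 6 + 5 + 10 + 4 + 2 + 4 + 5 + 6 + 0 + 6 + 1 = 49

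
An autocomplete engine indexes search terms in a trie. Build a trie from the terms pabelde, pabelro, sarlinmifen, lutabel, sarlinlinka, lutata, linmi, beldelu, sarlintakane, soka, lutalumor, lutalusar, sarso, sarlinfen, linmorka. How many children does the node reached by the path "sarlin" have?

The children of the "sarlin" node are the distinct next characters among strings starting with "sarlin".
Distinct next characters after "sarlin": f, l, m, t.
That node has 4 child edges.

4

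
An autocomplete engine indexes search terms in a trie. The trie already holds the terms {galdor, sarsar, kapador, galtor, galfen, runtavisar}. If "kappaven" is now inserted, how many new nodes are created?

5

Walking "kappaven" from the root, the first 3 characters ("kap") follow existing edges; "p" is the first miss.
Each of the 5 remaining characters creates one node.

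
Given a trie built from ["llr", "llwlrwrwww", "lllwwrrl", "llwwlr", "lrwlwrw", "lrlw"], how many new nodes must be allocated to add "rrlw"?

4

Nothing in the trie begins with "r"; the whole of "rrlw" is new.
4 − 0 = 4 new nodes.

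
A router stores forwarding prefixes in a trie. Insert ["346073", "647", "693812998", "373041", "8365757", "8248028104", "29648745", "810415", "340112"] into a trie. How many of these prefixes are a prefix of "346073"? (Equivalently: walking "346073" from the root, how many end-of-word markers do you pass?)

1

Traverse "346073" character by character; count nodes along the way that are marked as word ends.
Prefixes of the query that are stored words: "346073"
Count: 1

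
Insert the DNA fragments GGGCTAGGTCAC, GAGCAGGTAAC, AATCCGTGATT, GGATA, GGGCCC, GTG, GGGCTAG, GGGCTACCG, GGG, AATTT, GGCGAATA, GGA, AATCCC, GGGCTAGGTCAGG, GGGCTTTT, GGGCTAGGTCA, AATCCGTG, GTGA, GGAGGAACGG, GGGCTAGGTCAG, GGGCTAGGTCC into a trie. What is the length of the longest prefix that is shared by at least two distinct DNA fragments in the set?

The deepest shared node is where two words last agree before diverging.
e.g. "GGGCTAGGTCAG" and "GGGCTAGGTCAGG" share the prefix "GGGCTAGGTCAG" of length 12; no pair shares a longer one.
Longest shared-prefix length: 12

12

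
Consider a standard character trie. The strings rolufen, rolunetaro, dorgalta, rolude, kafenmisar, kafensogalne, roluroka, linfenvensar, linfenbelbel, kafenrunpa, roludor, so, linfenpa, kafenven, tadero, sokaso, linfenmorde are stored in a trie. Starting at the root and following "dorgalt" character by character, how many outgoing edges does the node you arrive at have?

Walk "dorgalt" from the root, arriving at one node.
Distinct next characters after "dorgalt": a.
That node has 1 child edge.

1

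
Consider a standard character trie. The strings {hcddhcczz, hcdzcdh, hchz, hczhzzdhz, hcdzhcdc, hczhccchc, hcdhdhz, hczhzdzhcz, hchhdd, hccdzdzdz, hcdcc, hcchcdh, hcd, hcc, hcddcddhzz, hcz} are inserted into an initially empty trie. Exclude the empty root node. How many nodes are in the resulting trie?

Count nodes per top-level branch (shared prefixes stored once):
  'h'-branch (hcc, hccdzdzdz, hcchcdh, hcd, hcdcc, hcddcddhzz, hcddhcczz, hcdhdhz, hcdzcdh, hcdzhcdc, hchhdd, hchz, hcz, hczhccchc, hczhzdzhcz, hczhzzdhz): 62 nodes
Sum: 62

62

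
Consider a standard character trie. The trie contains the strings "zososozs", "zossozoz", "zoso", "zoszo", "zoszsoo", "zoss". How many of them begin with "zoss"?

Traverse to the node for "zoss", then collect every word in that subtree.
Matches: "zoss", "zossozoz"
Count: 2

2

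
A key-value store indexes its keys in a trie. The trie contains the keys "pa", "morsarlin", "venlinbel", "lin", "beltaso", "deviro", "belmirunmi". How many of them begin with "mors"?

1

Filter for entries beginning with "mors":
Matches: "morsarlin"
Count: 1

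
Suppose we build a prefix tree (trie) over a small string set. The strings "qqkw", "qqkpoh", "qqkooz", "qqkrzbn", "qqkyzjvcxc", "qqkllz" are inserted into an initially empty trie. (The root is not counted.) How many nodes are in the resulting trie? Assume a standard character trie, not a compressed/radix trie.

Trace insertions, counting only characters that open a new branch:
  "qqkw" → 4 new (q, q, k, w)
  "qqkpoh" → prefix "qqk" already present; 3 new (p, o, h)
  "qqkooz" → prefix "qqk" already present; 3 new (o, o, z)
  "qqkrzbn" → prefix "qqk" already present; 4 new (r, z, b, n)
  "qqkyzjvcxc" → prefix "qqk" already present; 7 new (y, z, j, v, c, x, c)
  "qqkllz" → prefix "qqk" already present; 3 new (l, l, z)
Total nodes = 4 + 3 + 3 + 4 + 7 + 3 = 24

24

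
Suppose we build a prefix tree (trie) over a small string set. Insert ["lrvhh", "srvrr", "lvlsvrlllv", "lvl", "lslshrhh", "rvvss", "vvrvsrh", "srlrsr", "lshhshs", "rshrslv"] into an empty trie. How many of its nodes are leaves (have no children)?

9

A leaf is a node with no children — equivalently, the end of a word that is not a proper prefix of any other stored word.
Those words: "lrvhh", "lshhshs", "lslshrhh", "lvlsvrlllv", "rshrslv", "rvvss", "srlrsr", "srvrr", "vvrvsrh"
Leaf count: 9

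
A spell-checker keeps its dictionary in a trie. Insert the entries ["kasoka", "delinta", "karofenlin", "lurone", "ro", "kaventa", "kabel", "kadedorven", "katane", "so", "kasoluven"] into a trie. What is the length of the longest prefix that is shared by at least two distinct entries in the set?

4

Look for the deepest trie node that still has at least two words in its subtree.
e.g. "kasoka" and "kasoluven" share the prefix "kaso" of length 4; no pair shares a longer one.
Longest shared-prefix length: 4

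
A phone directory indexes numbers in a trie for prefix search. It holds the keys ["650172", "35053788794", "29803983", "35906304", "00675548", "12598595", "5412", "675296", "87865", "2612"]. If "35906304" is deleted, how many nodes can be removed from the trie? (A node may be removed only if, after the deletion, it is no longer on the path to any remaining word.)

6

After clearing the end-marker at "35906304", prune upward until reaching a node still needed by another word.
The suffix "906304" (6 nodes) is used only by "35906304"; the node for "35" still has the child "0", so pruning stops there.
Nodes removed: 6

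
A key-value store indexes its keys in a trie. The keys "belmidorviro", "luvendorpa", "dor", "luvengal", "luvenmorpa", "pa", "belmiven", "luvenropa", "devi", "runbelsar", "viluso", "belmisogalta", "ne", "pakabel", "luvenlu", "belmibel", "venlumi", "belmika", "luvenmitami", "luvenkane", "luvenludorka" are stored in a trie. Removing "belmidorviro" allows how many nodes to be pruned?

After clearing the end-marker at "belmidorviro", prune upward until reaching a node still needed by another word.
The suffix "dorviro" (7 nodes) is used only by "belmidorviro"; the node for "belmi" still has the child "v", so pruning stops there.
Nodes removed: 7

7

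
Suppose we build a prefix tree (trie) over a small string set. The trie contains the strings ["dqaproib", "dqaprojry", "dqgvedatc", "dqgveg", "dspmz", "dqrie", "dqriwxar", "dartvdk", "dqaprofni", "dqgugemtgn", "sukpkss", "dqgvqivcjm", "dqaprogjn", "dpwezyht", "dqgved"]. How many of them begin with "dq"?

Traverse to the node for "dq", then collect every word in that subtree.
Words under "dq": dqaprofni, dqaprogjn, dqaproib, dqaprojry, dqgugemtgn, dqgved, dqgvedatc, dqgveg, dqgvqivcjm, dqrie, dqriwxar
Count: 11

11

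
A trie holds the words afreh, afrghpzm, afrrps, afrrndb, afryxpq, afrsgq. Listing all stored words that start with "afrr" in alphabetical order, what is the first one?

DFS of the "afrr" subtree visits, in order: "afrrndb", "afrrps"
The 1st is afrrndb.

afrrndb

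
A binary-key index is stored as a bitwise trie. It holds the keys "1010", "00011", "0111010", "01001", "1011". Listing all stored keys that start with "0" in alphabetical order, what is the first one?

00011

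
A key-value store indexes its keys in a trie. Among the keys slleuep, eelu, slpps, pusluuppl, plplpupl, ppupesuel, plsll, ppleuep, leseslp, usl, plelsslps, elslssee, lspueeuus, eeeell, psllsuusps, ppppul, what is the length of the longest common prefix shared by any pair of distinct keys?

2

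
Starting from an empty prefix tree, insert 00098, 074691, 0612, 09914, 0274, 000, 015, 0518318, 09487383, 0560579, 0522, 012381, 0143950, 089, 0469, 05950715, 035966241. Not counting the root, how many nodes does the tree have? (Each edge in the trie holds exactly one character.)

Count nodes per top-level branch (shared prefixes stored once):
  '0'-branch (000, 00098, 012381, 0143950, 015, 0274, 035966241, 0469, 0518318, 0522, 0560579, 05950715, 0612, 074691, 089, 09487383, 09914): 69 nodes
Sum: 69

69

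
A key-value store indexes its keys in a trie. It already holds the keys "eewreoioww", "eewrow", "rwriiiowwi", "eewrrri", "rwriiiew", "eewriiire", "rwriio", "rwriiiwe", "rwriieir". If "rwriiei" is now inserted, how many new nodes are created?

"rwriiei" is already a full path in the trie; only an end-marker is added.
No new nodes are needed: 0.

0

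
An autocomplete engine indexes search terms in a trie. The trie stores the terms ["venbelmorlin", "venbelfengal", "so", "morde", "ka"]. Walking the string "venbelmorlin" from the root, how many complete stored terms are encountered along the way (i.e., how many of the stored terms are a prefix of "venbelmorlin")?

Walk "venbelmorlin" from the root; an end-of-word marker is hit whenever a stored word is a prefix of "venbelmorlin".
Prefixes of the query that are stored words: "venbelmorlin"
Count: 1

1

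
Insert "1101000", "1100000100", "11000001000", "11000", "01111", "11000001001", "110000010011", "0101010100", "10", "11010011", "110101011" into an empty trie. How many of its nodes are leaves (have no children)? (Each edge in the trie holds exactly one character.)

A leaf is a node with no children — equivalently, the end of a word that is not a proper prefix of any other stored word.
Those words: "0101010100", "01111", "10", "11000001000", "110000010011", "1101000", "11010011", "110101011"
Leaf count: 8

8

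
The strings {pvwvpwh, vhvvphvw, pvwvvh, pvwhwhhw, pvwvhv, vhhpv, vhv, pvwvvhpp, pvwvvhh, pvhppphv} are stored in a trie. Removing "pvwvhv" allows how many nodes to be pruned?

A node on "pvwvhv"'s path can go only if nothing else ends at it or branches off below it.
The suffix "hv" (2 nodes) is used only by "pvwvhv"; the node for "pvwv" still has the child "p", so pruning stops there.
Nodes removed: 2

2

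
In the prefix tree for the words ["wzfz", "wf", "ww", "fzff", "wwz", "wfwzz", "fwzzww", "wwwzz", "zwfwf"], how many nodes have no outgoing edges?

7

Leaves are exactly the stored words that no other stored word extends.
Those words: "fwzzww", "fzff", "wfwzz", "wwwzz", "wwz", "wzfz", "zwfwf"
Leaf count: 7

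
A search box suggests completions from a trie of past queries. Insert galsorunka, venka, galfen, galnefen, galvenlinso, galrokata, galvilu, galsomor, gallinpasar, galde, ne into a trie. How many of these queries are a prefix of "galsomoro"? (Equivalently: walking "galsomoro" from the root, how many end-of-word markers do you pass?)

Walk "galsomoro" from the root; an end-of-word marker is hit whenever a stored word is a prefix of "galsomoro".
Prefixes of the query that are stored words: "galsomor"
Count: 1

1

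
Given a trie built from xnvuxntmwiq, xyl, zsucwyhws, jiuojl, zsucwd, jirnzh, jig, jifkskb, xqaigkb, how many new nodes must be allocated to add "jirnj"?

1

Walking "jirnj" from the root, the first 4 characters ("jirn") follow existing edges; "j" is the first miss.
Each of the 1 remaining characters creates one node.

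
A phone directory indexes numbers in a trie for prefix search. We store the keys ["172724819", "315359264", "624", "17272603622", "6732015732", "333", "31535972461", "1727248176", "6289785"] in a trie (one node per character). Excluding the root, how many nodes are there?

Insert word by word; a character creates a node only if that edge doesn't already exist:
  "172724819" → 9 new (1, 7, 2, 7, 2, 4, 8, 1, 9)
  "315359264" → 9 new (3, 1, 5, 3, 5, 9, 2, 6, 4)
  "624" → 3 new (6, 2, 4)
  "17272603622" → prefix "17272" already present; 6 new (6, 0, 3, 6, 2, 2)
  "6732015732" → prefix "6" already present; 9 new (7, 3, 2, 0, 1, 5, 7, 3, 2)
  "333" → prefix "3" already present; 2 new (3, 3)
  "31535972461" → prefix "315359" already present; 5 new (7, 2, 4, 6, 1)
  "1727248176" → prefix "17272481" already present; 2 new (7, 6)
  "6289785" → prefix "62" already present; 5 new (8, 9, 7, 8, 5)
Total nodes = 9 + 9 + 3 + 6 + 9 + 2 + 5 + 2 + 5 = 50

50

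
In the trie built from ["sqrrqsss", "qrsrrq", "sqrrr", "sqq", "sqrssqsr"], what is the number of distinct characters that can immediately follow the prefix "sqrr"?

2

The children of the "sqrr" node are the distinct next characters among strings starting with "sqrr".
Characters that immediately follow "sqrr" among the stored strings: {q, r}.
That node has 2 child edges.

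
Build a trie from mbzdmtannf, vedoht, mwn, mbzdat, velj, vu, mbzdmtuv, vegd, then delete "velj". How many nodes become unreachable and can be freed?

Walk "velj" from the leaf back toward the root, removing each node that no remaining word uses.
The suffix "lj" (2 nodes) is used only by "velj"; the node for "ve" still has the child "d", so pruning stops there.
Nodes removed: 2

2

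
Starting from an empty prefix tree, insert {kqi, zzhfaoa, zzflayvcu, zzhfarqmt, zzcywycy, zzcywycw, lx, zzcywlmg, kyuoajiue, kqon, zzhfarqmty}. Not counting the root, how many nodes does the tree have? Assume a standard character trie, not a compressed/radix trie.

44

Trace insertions, counting only characters that open a new branch:
  "kqi" → 3 new (k, q, i)
  "zzhfaoa" → 7 new (z, z, h, f, a, o, a)
  "zzflayvcu" → prefix "zz" already present; 7 new (f, l, a, y, v, c, u)
  "zzhfarqmt" → prefix "zzhfa" already present; 4 new (r, q, m, t)
  "zzcywycy" → prefix "zz" already present; 6 new (c, y, w, y, c, y)
  "zzcywycw" → prefix "zzcywyc" already present; 1 new (w)
  "lx" → 2 new (l, x)
  "zzcywlmg" → prefix "zzcyw" already present; 3 new (l, m, g)
  "kyuoajiue" → prefix "k" already present; 8 new (y, u, o, a, j, i, u, e)
  "kqon" → prefix "kq" already present; 2 new (o, n)
  "zzhfarqmty" → prefix "zzhfarqmt" already present; 1 new (y)
Total nodes = 3 + 7 + 7 + 4 + 6 + 1 + 2 + 3 + 8 + 2 + 1 = 44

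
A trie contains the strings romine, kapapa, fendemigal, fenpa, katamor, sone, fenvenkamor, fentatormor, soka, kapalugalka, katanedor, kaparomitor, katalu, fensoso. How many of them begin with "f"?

5

Walk to "f"; the words in its subtree are exactly those with that prefix.
Words under "f": fendemigal, fenpa, fensoso, fentatormor, fenvenkamor
Count: 5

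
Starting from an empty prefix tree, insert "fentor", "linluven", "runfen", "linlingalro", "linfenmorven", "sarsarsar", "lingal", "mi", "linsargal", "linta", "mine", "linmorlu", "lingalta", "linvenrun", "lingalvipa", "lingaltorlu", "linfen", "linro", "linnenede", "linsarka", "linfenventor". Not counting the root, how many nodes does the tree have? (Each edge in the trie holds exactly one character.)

Trace insertions, counting only characters that open a new branch:
  "fentor" → 6 new (f, e, n, t, o, r)
  "linluven" → 8 new (l, i, n, l, u, v, e, n)
  "runfen" → 6 new (r, u, n, f, e, n)
  "linlingalro" → prefix "linl" already present; 7 new (i, n, g, a, l, r, o)
  "linfenmorven" → prefix "lin" already present; 9 new (f, e, n, m, o, r, v, e, n)
  "sarsarsar" → 9 new (s, a, r, s, a, r, s, a, r)
  "lingal" → prefix "lin" already present; 3 new (g, a, l)
  "mi" → 2 new (m, i)
  "linsargal" → prefix "lin" already present; 6 new (s, a, r, g, a, l)
  "linta" → prefix "lin" already present; 2 new (t, a)
  "mine" → prefix "mi" already present; 2 new (n, e)
  "linmorlu" → prefix "lin" already present; 5 new (m, o, r, l, u)
  "lingalta" → prefix "lingal" already present; 2 new (t, a)
  "linvenrun" → prefix "lin" already present; 6 new (v, e, n, r, u, n)
  "lingalvipa" → prefix "lingal" already present; 4 new (v, i, p, a)
  "lingaltorlu" → prefix "lingalt" already present; 4 new (o, r, l, u)
  "linfen" → prefix "linfen" already present; 0 new (none)
  "linro" → prefix "lin" already present; 2 new (r, o)
  "linnenede" → prefix "lin" already present; 6 new (n, e, n, e, d, e)
  "linsarka" → prefix "linsar" already present; 2 new (k, a)
  "linfenventor" → prefix "linfen" already present; 6 new (v, e, n, t, o, r)
Total nodes = 6 + 8 + 6 + 7 + 9 + 9 + 3 + 2 + 6 + 2 + 2 + 5 + 2 + 6 + 4 + 4 + 0 + 2 + 6 + 2 + 6 = 97

97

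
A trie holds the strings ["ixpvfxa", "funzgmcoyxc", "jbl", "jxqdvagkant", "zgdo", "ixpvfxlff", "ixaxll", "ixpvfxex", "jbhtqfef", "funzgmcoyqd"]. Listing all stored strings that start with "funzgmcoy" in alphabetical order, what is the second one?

funzgmcoyxc

DFS of the "funzgmcoy" subtree visits, in order: "funzgmcoyqd", "funzgmcoyxc"
The 2nd is funzgmcoyxc.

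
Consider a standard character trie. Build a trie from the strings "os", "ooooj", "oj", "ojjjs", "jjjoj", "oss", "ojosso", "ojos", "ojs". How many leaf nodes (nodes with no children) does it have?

6

Leaves are exactly the stored words that no other stored word extends.
Those words: "jjjoj", "ojjjs", "ojosso", "ojs", "ooooj", "oss"
Leaf count: 6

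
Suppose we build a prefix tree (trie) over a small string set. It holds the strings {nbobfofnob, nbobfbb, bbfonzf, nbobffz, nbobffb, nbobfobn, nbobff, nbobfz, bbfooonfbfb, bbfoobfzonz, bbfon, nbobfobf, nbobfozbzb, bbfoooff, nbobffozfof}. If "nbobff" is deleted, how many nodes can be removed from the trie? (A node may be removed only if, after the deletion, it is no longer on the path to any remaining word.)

0

After clearing the end-marker at "nbobff", prune upward until reaching a node still needed by another word.
Every node on "nbobff" is still needed (e.g. by "nbobffz"), so nothing is freed.
Nodes removed: 0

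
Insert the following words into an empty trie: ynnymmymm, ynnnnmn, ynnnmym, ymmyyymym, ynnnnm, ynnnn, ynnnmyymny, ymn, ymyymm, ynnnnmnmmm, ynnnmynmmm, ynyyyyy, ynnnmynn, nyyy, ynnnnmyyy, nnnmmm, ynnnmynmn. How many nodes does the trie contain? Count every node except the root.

59

Count nodes per top-level branch (shared prefixes stored once):
  'n'-branch (nnnmmm, nyyy): 9 nodes
  'y'-branch (ymmyyymym, ymn, ymyymm, ynnnmym, ynnnmynmmm, ynnnmynmn, ynnnmynn, ynnnmyymny, ynnnn, ynnnnm, ynnnnmn, ynnnnmnmmm, ynnnnmyyy, ynnymmymm, ynyyyyy): 50 nodes
Sum: 59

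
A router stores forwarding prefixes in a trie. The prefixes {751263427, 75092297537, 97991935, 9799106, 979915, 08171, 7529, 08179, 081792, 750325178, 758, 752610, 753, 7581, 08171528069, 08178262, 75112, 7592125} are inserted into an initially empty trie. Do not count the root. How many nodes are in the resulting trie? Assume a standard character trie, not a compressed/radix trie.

Trace insertions, counting only characters that open a new branch:
  "751263427" → 9 new (7, 5, 1, 2, 6, 3, 4, 2, 7)
  "75092297537" → prefix "75" already present; 9 new (0, 9, 2, 2, 9, 7, 5, 3, 7)
  "97991935" → 8 new (9, 7, 9, 9, 1, 9, 3, 5)
  "9799106" → prefix "97991" already present; 2 new (0, 6)
  "979915" → prefix "97991" already present; 1 new (5)
  "08171" → 5 new (0, 8, 1, 7, 1)
  "7529" → prefix "75" already present; 2 new (2, 9)
  "08179" → prefix "0817" already present; 1 new (9)
  "081792" → prefix "08179" already present; 1 new (2)
  "750325178" → prefix "750" already present; 6 new (3, 2, 5, 1, 7, 8)
  "758" → prefix "75" already present; 1 new (8)
  "752610" → prefix "752" already present; 3 new (6, 1, 0)
  "753" → prefix "75" already present; 1 new (3)
  "7581" → prefix "758" already present; 1 new (1)
  "08171528069" → prefix "08171" already present; 6 new (5, 2, 8, 0, 6, 9)
  "08178262" → prefix "0817" already present; 4 new (8, 2, 6, 2)
  "75112" → prefix "751" already present; 2 new (1, 2)
  "7592125" → prefix "75" already present; 5 new (9, 2, 1, 2, 5)
Total nodes = 9 + 9 + 8 + 2 + 1 + 5 + 2 + 1 + 1 + 6 + 1 + 3 + 1 + 1 + 6 + 4 + 2 + 5 = 67

67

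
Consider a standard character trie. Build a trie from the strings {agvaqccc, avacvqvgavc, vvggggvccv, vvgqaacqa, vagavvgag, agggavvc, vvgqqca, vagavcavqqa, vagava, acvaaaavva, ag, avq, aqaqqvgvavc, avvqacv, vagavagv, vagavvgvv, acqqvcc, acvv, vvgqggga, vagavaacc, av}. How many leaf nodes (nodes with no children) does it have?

18

A leaf is a node with no children — equivalently, the end of a word that is not a proper prefix of any other stored word.
Those words: "acqqvcc", "acvaaaavva", "acvv", "agggavvc", "agvaqccc", "aqaqqvgvavc", "avacvqvgavc", "avq", "avvqacv", "vagavaacc", "vagavagv", "vagavcavqqa", "vagavvgag", "vagavvgvv", "vvggggvccv", "vvgqaacqa", "vvgqggga", "vvgqqca"
Leaf count: 18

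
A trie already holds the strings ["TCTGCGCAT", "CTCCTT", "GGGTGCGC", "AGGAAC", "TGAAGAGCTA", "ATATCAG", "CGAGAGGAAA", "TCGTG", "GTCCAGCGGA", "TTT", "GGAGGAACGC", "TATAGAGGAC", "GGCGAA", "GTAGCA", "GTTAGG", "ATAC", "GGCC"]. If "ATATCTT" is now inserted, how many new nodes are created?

The longest prefix of "ATATCTT" already in the trie is "ATATC" (length 5).
So 7 − 5 = 2 new nodes.

2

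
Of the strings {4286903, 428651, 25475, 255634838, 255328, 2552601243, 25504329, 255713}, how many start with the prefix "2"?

Walk to "2"; the words in its subtree are exactly those with that prefix.
Matches: "25475", "25504329", "2552601243", "255328", "255634838", "255713"
Count: 6

6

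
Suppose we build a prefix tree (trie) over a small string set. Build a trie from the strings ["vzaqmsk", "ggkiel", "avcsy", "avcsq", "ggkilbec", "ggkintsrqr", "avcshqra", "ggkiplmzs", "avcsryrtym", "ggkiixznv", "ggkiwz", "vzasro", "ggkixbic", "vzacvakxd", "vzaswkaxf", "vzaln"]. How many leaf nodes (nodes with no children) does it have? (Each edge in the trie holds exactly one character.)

16

Leaves are exactly the stored words that no other stored word extends.
Those words: "avcshqra", "avcsq", "avcsryrtym", "avcsy", "ggkiel", "ggkiixznv", "ggkilbec", "ggkintsrqr", "ggkiplmzs", "ggkiwz", "ggkixbic", "vzacvakxd", "vzaln", "vzaqmsk", "vzasro", "vzaswkaxf"
Leaf count: 16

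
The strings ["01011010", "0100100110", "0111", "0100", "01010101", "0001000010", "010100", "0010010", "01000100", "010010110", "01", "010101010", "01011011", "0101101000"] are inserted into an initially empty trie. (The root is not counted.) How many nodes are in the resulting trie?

47

For each word, the new-node count is its length minus the longest prefix already in the trie:
  "01011010" → 8 new (0, 1, 0, 1, 1, 0, 1, 0)
  "0100100110" → prefix "010" already present; 7 new (0, 1, 0, 0, 1, 1, 0)
  "0111" → prefix "01" already present; 2 new (1, 1)
  "0100" → prefix "0100" already present; 0 new (none)
  "01010101" → prefix "0101" already present; 4 new (0, 1, 0, 1)
  "0001000010" → prefix "0" already present; 9 new (0, 0, 1, 0, 0, 0, 0, 1, 0)
  "010100" → prefix "01010" already present; 1 new (0)
  "0010010" → prefix "00" already present; 5 new (1, 0, 0, 1, 0)
  "01000100" → prefix "0100" already present; 4 new (0, 1, 0, 0)
  "010010110" → prefix "010010" already present; 3 new (1, 1, 0)
  "01" → prefix "01" already present; 0 new (none)
  "010101010" → prefix "01010101" already present; 1 new (0)
  "01011011" → prefix "0101101" already present; 1 new (1)
  "0101101000" → prefix "01011010" already present; 2 new (0, 0)
Total nodes = 8 + 7 + 2 + 0 + 4 + 9 + 1 + 5 + 4 + 3 + 0 + 1 + 1 + 2 = 47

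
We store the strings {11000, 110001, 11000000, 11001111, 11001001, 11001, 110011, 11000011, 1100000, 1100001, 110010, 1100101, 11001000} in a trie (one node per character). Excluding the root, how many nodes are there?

20

Insert word by word; a character creates a node only if that edge doesn't already exist:
  "11000" → 5 new (1, 1, 0, 0, 0)
  "110001" → prefix "11000" already present; 1 new (1)
  "11000000" → prefix "11000" already present; 3 new (0, 0, 0)
  "11001111" → prefix "1100" already present; 4 new (1, 1, 1, 1)
  "11001001" → prefix "11001" already present; 3 new (0, 0, 1)
  "11001" → prefix "11001" already present; 0 new (none)
  "110011" → prefix "110011" already present; 0 new (none)
  "11000011" → prefix "110000" already present; 2 new (1, 1)
  "1100000" → prefix "1100000" already present; 0 new (none)
  "1100001" → prefix "1100001" already present; 0 new (none)
  "110010" → prefix "110010" already present; 0 new (none)
  "1100101" → prefix "110010" already present; 1 new (1)
  "11001000" → prefix "1100100" already present; 1 new (0)
Total nodes = 5 + 1 + 3 + 4 + 3 + 0 + 0 + 2 + 0 + 0 + 0 + 1 + 1 = 20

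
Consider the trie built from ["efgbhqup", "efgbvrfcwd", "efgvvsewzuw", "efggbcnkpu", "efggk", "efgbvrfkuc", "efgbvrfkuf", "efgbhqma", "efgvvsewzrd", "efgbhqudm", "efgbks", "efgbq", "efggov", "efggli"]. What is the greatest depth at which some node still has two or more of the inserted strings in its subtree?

The deepest shared node is where two words last agree before diverging.
e.g. "efgbvrfkuc" and "efgbvrfkuf" share the prefix "efgbvrfku" of length 9; no pair shares a longer one.
Longest shared-prefix length: 9

9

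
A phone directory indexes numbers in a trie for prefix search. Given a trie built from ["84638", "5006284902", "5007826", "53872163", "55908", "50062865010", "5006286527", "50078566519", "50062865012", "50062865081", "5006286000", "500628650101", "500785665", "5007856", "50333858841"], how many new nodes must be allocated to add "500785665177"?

The longest prefix of "500785665177" already in the trie is "5007856651" (length 10).
New nodes needed: |"500785665177"| − 10 = 12 − 10 = 2.

2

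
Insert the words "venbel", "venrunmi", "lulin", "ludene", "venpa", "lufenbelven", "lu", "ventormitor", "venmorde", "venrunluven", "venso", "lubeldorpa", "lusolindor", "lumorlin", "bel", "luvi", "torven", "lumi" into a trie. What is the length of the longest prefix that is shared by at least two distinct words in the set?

The deepest shared node is where two words last agree before diverging.
e.g. "venrunluven" and "venrunmi" share the prefix "venrun" of length 6; no pair shares a longer one.
Longest shared-prefix length: 6

6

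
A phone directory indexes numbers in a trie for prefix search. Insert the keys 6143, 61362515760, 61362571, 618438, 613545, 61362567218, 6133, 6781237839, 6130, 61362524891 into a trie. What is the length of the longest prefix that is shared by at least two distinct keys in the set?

6

Equivalently: take the maximum, over all pairs, of their longest common prefix length.
e.g. "61362515760" and "61362524891" share the prefix "613625" of length 6; no pair shares a longer one.
Longest shared-prefix length: 6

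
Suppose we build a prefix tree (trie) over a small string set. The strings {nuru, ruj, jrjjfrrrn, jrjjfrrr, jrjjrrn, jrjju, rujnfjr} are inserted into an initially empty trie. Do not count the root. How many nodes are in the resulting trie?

24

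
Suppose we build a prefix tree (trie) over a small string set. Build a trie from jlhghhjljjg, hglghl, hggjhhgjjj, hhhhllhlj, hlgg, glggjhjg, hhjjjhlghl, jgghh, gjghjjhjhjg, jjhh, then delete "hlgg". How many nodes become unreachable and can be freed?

3

After clearing the end-marker at "hlgg", prune upward until reaching a node still needed by another word.
The suffix "lgg" (3 nodes) is used only by "hlgg"; the node for "h" still has the child "g", so pruning stops there.
Nodes removed: 3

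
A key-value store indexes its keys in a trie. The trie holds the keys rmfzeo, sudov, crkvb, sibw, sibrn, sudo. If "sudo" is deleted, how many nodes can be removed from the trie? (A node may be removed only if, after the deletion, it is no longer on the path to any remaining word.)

0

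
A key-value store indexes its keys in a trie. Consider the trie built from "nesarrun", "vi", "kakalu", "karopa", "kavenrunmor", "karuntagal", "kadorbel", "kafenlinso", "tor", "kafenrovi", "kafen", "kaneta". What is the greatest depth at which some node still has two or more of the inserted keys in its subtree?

5

Look for the deepest trie node that still has at least two words in its subtree.
e.g. "kafen" and "kafenlinso" share the prefix "kafen" of length 5; no pair shares a longer one.
Longest shared-prefix length: 5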